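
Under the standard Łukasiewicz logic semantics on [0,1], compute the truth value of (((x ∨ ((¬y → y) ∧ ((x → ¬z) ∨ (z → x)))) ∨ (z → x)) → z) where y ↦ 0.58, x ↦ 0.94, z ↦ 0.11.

¬y: Łukasiewicz ¬ gives 1 − 0.58 = 0.42
(¬y → y): min(1, 1 − 0.42 + 0.58) = 1
¬z: Łukasiewicz ¬ gives 1 − 0.11 = 0.89
(x → ¬z): min(1, 1 − 0.94 + 0.89) = 0.95
(z → x): min(1, 1 − 0.11 + 0.94) = 1
((x → ¬z) ∨ (z → x)) = max(0.95, 1) = 1
((¬y → y) ∧ ((x → ¬z) ∨ (z → x))) = min(1, 1) = 1
(x ∨ ((¬y → y) ∧ ((x → ¬z) ∨ (z → x)))) = max(0.94, 1) = 1
(z → x): min(1, 1 − 0.11 + 0.94) = 1
((x ∨ ((¬y → y) ∧ ((x → ¬z) ∨ (z → x)))) ∨ (z → x)) = max(1, 1) = 1
(((x ∨ ((¬y → y) ∧ ((x → ¬z) ∨ (z → x)))) ∨ (z → x)) → z): min(1, 1 − 1 + 0.11) = 0.11

0.11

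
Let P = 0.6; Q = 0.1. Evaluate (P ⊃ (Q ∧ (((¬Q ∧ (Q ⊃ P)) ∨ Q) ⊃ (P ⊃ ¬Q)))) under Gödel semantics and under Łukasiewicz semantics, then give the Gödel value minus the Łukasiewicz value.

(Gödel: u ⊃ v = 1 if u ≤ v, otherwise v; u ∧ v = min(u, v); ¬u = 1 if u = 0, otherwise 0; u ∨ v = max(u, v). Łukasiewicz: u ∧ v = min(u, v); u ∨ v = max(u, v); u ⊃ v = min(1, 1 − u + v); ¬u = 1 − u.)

Gödel evaluation:
  ¬Q: Gödel ¬ of 0.1 = 0 (operand ≠ 0)
  (Q ⊃ P): 0.1 ≤ 0.6, so result = 1
  (¬Q ∧ (Q ⊃ P)) = min(0, 1) = 0
  ((¬Q ∧ (Q ⊃ P)) ∨ Q) = max(0, 0.1) = 0.1
  ¬Q: Gödel ¬ of 0.1 = 0 (operand ≠ 0)
  (P ⊃ ¬Q): 0.6 > 0, so result = 0
  (((¬Q ∧ (Q ⊃ P)) ∨ Q) ⊃ (P ⊃ ¬Q)): 0.1 > 0, so result = 0
  (Q ∧ (((¬Q ∧ (Q ⊃ P)) ∨ Q) ⊃ (P ⊃ ¬Q))) = min(0.1, 0) = 0
  (P ⊃ (Q ∧ (((¬Q ∧ (Q ⊃ P)) ∨ Q) ⊃ (P ⊃ ¬Q)))): 0.6 > 0, so result = 0
  Gödel value = 0
Łukasiewicz evaluation:
  ¬Q: Łukasiewicz ¬ gives 1 − 0.1 = 0.9
  (Q ⊃ P): min(1, 1 − 0.1 + 0.6) = 1
  (¬Q ∧ (Q ⊃ P)) = min(0.9, 1) = 0.9
  ((¬Q ∧ (Q ⊃ P)) ∨ Q) = max(0.9, 0.1) = 0.9
  ¬Q: Łukasiewicz ¬ gives 1 − 0.1 = 0.9
  (P ⊃ ¬Q): min(1, 1 − 0.6 + 0.9) = 1
  (((¬Q ∧ (Q ⊃ P)) ∨ Q) ⊃ (P ⊃ ¬Q)): min(1, 1 − 0.9 + 1) = 1
  (Q ∧ (((¬Q ∧ (Q ⊃ P)) ∨ Q) ⊃ (P ⊃ ¬Q))) = min(0.1, 1) = 0.1
  (P ⊃ (Q ∧ (((¬Q ∧ (Q ⊃ P)) ∨ Q) ⊃ (P ⊃ ¬Q)))): min(1, 1 − 0.6 + 0.1) = 0.5
  Łukasiewicz value = 0.5
Difference: 0 − 0.5 = -0.50

-0.50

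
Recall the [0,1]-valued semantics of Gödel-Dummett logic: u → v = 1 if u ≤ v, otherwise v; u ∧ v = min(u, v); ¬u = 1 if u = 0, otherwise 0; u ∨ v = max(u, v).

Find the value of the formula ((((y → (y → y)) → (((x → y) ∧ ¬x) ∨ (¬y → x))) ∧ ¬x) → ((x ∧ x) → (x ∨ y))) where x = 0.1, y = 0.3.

(y → y): 0.3 ≤ 0.3, so result = 1
(y → (y → y)): 0.3 ≤ 1, so result = 1
(x → y): 0.1 ≤ 0.3, so result = 1
¬x: Gödel ¬ of 0.1 = 0 (operand ≠ 0)
((x → y) ∧ ¬x) = min(1, 0) = 0
¬y: Gödel ¬ of 0.3 = 0 (operand ≠ 0)
(¬y → x): 0 ≤ 0.1, so result = 1
(((x → y) ∧ ¬x) ∨ (¬y → x)) = max(0, 1) = 1
((y → (y → y)) → (((x → y) ∧ ¬x) ∨ (¬y → x))): 1 ≤ 1, so result = 1
¬x: Gödel ¬ of 0.1 = 0 (operand ≠ 0)
(((y → (y → y)) → (((x → y) ∧ ¬x) ∨ (¬y → x))) ∧ ¬x) = min(1, 0) = 0
(x ∧ x) = min(0.1, 0.1) = 0.1
(x ∨ y) = max(0.1, 0.3) = 0.3
((x ∧ x) → (x ∨ y)): 0.1 ≤ 0.3, so result = 1
((((y → (y → y)) → (((x → y) ∧ ¬x) ∨ (¬y → x))) ∧ ¬x) → ((x ∧ x) → (x ∨ y))): 0 ≤ 1, so result = 1

1.00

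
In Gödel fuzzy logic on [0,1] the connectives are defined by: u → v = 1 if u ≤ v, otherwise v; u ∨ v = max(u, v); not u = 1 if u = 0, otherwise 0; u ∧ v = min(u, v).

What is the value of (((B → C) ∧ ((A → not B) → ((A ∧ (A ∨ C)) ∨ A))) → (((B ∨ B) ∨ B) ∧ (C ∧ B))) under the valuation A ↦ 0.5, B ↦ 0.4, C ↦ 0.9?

0.40

(B → C): 0.4 ≤ 0.9, so result = 1
not B: Gödel ¬ of 0.4 = 0 (operand ≠ 0)
(A → not B): 0.5 > 0, so result = 0
(A ∨ C) = max(0.5, 0.9) = 0.9
(A ∧ (A ∨ C)) = min(0.5, 0.9) = 0.5
((A ∧ (A ∨ C)) ∨ A) = max(0.5, 0.5) = 0.5
((A → not B) → ((A ∧ (A ∨ C)) ∨ A)): 0 ≤ 0.5, so result = 1
((B → C) ∧ ((A → not B) → ((A ∧ (A ∨ C)) ∨ A))) = min(1, 1) = 1
(B ∨ B) = max(0.4, 0.4) = 0.4
((B ∨ B) ∨ B) = max(0.4, 0.4) = 0.4
(C ∧ B) = min(0.9, 0.4) = 0.4
(((B ∨ B) ∨ B) ∧ (C ∧ B)) = min(0.4, 0.4) = 0.4
(((B → C) ∧ ((A → not B) → ((A ∧ (A ∨ C)) ∨ A))) → (((B ∨ B) ∨ B) ∧ (C ∧ B))): 1 > 0.4, so result = 0.4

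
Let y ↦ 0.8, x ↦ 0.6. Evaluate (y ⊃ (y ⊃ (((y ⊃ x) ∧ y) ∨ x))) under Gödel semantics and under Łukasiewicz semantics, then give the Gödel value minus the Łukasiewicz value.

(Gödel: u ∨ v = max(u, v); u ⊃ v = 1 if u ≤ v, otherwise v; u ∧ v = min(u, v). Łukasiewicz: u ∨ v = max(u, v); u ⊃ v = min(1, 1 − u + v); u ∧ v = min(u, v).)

Gödel evaluation:
  (y ⊃ x): 0.8 > 0.6, so result = 0.6
  ((y ⊃ x) ∧ y) = min(0.6, 0.8) = 0.6
  (((y ⊃ x) ∧ y) ∨ x) = max(0.6, 0.6) = 0.6
  (y ⊃ (((y ⊃ x) ∧ y) ∨ x)): 0.8 > 0.6, so result = 0.6
  (y ⊃ (y ⊃ (((y ⊃ x) ∧ y) ∨ x))): 0.8 > 0.6, so result = 0.6
  Gödel value = 0.6
Łukasiewicz evaluation:
  (y ⊃ x): min(1, 1 − 0.8 + 0.6) = 0.8
  ((y ⊃ x) ∧ y) = min(0.8, 0.8) = 0.8
  (((y ⊃ x) ∧ y) ∨ x) = max(0.8, 0.6) = 0.8
  (y ⊃ (((y ⊃ x) ∧ y) ∨ x)): min(1, 1 − 0.8 + 0.8) = 1
  (y ⊃ (y ⊃ (((y ⊃ x) ∧ y) ∨ x))): min(1, 1 − 0.8 + 1) = 1
  Łukasiewicz value = 1
Difference: 0.6 − 1 = -0.40

-0.40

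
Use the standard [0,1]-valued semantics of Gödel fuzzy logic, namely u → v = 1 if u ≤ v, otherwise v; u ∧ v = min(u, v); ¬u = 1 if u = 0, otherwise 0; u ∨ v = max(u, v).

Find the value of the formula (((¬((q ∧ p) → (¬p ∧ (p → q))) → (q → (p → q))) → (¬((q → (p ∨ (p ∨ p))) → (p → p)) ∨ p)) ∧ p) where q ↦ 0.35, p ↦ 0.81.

0.81

(q ∧ p) = min(0.35, 0.81) = 0.35
¬p: Gödel ¬ of 0.81 = 0 (operand ≠ 0)
(p → q): 0.81 > 0.35, so result = 0.35
(¬p ∧ (p → q)) = min(0, 0.35) = 0
((q ∧ p) → (¬p ∧ (p → q))): 0.35 > 0, so result = 0
¬((q ∧ p) → (¬p ∧ (p → q))): Gödel ¬ of 0 = 1 (operand is 0)
(p → q): 0.81 > 0.35, so result = 0.35
(q → (p → q)): 0.35 ≤ 0.35, so result = 1
(¬((q ∧ p) → (¬p ∧ (p → q))) → (q → (p → q))): 1 ≤ 1, so result = 1
(p ∨ p) = max(0.81, 0.81) = 0.81
(p ∨ (p ∨ p)) = max(0.81, 0.81) = 0.81
(q → (p ∨ (p ∨ p))): 0.35 ≤ 0.81, so result = 1
(p → p): 0.81 ≤ 0.81, so result = 1
((q → (p ∨ (p ∨ p))) → (p → p)): 1 ≤ 1, so result = 1
¬((q → (p ∨ (p ∨ p))) → (p → p)): Gödel ¬ of 1 = 0 (operand ≠ 0)
(¬((q → (p ∨ (p ∨ p))) → (p → p)) ∨ p) = max(0, 0.81) = 0.81
((¬((q ∧ p) → (¬p ∧ (p → q))) → (q → (p → q))) → (¬((q → (p ∨ (p ∨ p))) → (p → p)) ∨ p)): 1 > 0.81, so result = 0.81
(((¬((q ∧ p) → (¬p ∧ (p → q))) → (q → (p → q))) → (¬((q → (p ∨ (p ∨ p))) → (p → p)) ∨ p)) ∧ p) = min(0.81, 0.81) = 0.81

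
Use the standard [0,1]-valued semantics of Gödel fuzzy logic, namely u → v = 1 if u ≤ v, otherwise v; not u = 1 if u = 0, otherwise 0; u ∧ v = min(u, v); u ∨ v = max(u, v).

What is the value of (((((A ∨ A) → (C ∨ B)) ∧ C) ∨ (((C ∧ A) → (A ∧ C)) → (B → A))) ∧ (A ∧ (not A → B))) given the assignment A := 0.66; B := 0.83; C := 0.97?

(A ∨ A) = max(0.66, 0.66) = 0.66
(C ∨ B) = max(0.97, 0.83) = 0.97
((A ∨ A) → (C ∨ B)): 0.66 ≤ 0.97, so result = 1
(((A ∨ A) → (C ∨ B)) ∧ C) = min(1, 0.97) = 0.97
(C ∧ A) = min(0.97, 0.66) = 0.66
(A ∧ C) = min(0.66, 0.97) = 0.66
((C ∧ A) → (A ∧ C)): 0.66 ≤ 0.66, so result = 1
(B → A): 0.83 > 0.66, so result = 0.66
(((C ∧ A) → (A ∧ C)) → (B → A)): 1 > 0.66, so result = 0.66
((((A ∨ A) → (C ∨ B)) ∧ C) ∨ (((C ∧ A) → (A ∧ C)) → (B → A))) = max(0.97, 0.66) = 0.97
not A: Gödel ¬ of 0.66 = 0 (operand ≠ 0)
(not A → B): 0 ≤ 0.83, so result = 1
(A ∧ (not A → B)) = min(0.66, 1) = 0.66
(((((A ∨ A) → (C ∨ B)) ∧ C) ∨ (((C ∧ A) → (A ∧ C)) → (B → A))) ∧ (A ∧ (not A → B))) = min(0.97, 0.66) = 0.66

0.66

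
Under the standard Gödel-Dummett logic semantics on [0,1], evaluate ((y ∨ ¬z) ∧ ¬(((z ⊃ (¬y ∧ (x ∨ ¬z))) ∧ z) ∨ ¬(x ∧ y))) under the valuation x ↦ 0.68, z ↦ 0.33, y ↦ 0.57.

¬z: Gödel ¬ of 0.33 = 0 (operand ≠ 0)
(y ∨ ¬z) = max(0.57, 0) = 0.57
¬y: Gödel ¬ of 0.57 = 0 (operand ≠ 0)
¬z: Gödel ¬ of 0.33 = 0 (operand ≠ 0)
(x ∨ ¬z) = max(0.68, 0) = 0.68
(¬y ∧ (x ∨ ¬z)) = min(0, 0.68) = 0
(z ⊃ (¬y ∧ (x ∨ ¬z))): 0.33 > 0, so result = 0
((z ⊃ (¬y ∧ (x ∨ ¬z))) ∧ z) = min(0, 0.33) = 0
(x ∧ y) = min(0.68, 0.57) = 0.57
¬(x ∧ y): Gödel ¬ of 0.57 = 0 (operand ≠ 0)
(((z ⊃ (¬y ∧ (x ∨ ¬z))) ∧ z) ∨ ¬(x ∧ y)) = max(0, 0) = 0
¬(((z ⊃ (¬y ∧ (x ∨ ¬z))) ∧ z) ∨ ¬(x ∧ y)): Gödel ¬ of 0 = 1 (operand is 0)
((y ∨ ¬z) ∧ ¬(((z ⊃ (¬y ∧ (x ∨ ¬z))) ∧ z) ∨ ¬(x ∧ y))) = min(0.57, 1) = 0.57

0.57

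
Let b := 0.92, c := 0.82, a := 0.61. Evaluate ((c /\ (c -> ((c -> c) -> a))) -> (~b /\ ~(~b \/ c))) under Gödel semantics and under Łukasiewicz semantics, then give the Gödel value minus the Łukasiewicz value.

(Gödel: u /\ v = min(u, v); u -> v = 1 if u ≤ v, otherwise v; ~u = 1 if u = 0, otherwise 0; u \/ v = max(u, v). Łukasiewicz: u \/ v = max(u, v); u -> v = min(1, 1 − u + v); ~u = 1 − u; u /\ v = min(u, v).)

-0.29

Gödel evaluation:
  (c -> c): 0.82 ≤ 0.82, so result = 1
  ((c -> c) -> a): 1 > 0.61, so result = 0.61
  (c -> ((c -> c) -> a)): 0.82 > 0.61, so result = 0.61
  (c /\ (c -> ((c -> c) -> a))) = min(0.82, 0.61) = 0.61
  ~b: Gödel ¬ of 0.92 = 0 (operand ≠ 0)
  ~b: Gödel ¬ of 0.92 = 0 (operand ≠ 0)
  (~b \/ c) = max(0, 0.82) = 0.82
  ~(~b \/ c): Gödel ¬ of 0.82 = 0 (operand ≠ 0)
  (~b /\ ~(~b \/ c)) = min(0, 0) = 0
  ((c /\ (c -> ((c -> c) -> a))) -> (~b /\ ~(~b \/ c))): 0.61 > 0, so result = 0
  Gödel value = 0
Łukasiewicz evaluation:
  (c -> c): min(1, 1 − 0.82 + 0.82) = 1
  ((c -> c) -> a): min(1, 1 − 1 + 0.61) = 0.61
  (c -> ((c -> c) -> a)): min(1, 1 − 0.82 + 0.61) = 0.79
  (c /\ (c -> ((c -> c) -> a))) = min(0.82, 0.79) = 0.79
  ~b: Łukasiewicz ¬ gives 1 − 0.92 = 0.08
  ~b: Łukasiewicz ¬ gives 1 − 0.92 = 0.08
  (~b \/ c) = max(0.08, 0.82) = 0.82
  ~(~b \/ c): Łukasiewicz ¬ gives 1 − 0.82 = 0.18
  (~b /\ ~(~b \/ c)) = min(0.08, 0.18) = 0.08
  ((c /\ (c -> ((c -> c) -> a))) -> (~b /\ ~(~b \/ c))): min(1, 1 − 0.79 + 0.08) = 0.29
  Łukasiewicz value = 0.29
Difference: 0 − 0.29 = -0.29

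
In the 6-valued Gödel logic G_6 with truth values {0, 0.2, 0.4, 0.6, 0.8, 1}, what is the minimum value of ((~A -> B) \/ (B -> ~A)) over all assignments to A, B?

Every assignment gives 1. For instance at A = 0, B = 0:
  ~A: Gödel ¬ of 0 = 1 (operand is 0)
  (~A -> B): 1 > 0, so result = 0
  ~A: Gödel ¬ of 0 = 1 (operand is 0)
  (B -> ~A): 0 ≤ 1, so result = 1
  ((~A -> B) \/ (B -> ~A)) = max(0, 1) = 1
All 36 assignments give value 1 — the formula is a G_6-tautology.

1.00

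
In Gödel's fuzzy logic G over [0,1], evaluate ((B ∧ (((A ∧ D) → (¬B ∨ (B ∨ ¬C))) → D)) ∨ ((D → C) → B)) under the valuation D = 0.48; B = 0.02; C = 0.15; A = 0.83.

(A ∧ D) = min(0.83, 0.48) = 0.48
¬B: Gödel ¬ of 0.02 = 0 (operand ≠ 0)
¬C: Gödel ¬ of 0.15 = 0 (operand ≠ 0)
(B ∨ ¬C) = max(0.02, 0) = 0.02
(¬B ∨ (B ∨ ¬C)) = max(0, 0.02) = 0.02
((A ∧ D) → (¬B ∨ (B ∨ ¬C))): 0.48 > 0.02, so result = 0.02
(((A ∧ D) → (¬B ∨ (B ∨ ¬C))) → D): 0.02 ≤ 0.48, so result = 1
(B ∧ (((A ∧ D) → (¬B ∨ (B ∨ ¬C))) → D)) = min(0.02, 1) = 0.02
(D → C): 0.48 > 0.15, so result = 0.15
((D → C) → B): 0.15 > 0.02, so result = 0.02
((B ∧ (((A ∧ D) → (¬B ∨ (B ∨ ¬C))) → D)) ∨ ((D → C) → B)) = max(0.02, 0.02) = 0.02

0.02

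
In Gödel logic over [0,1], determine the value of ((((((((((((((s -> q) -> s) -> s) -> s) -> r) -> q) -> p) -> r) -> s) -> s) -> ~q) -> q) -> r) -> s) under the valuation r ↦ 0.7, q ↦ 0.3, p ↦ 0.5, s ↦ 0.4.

0.40

(s -> q): 0.4 > 0.3, so result = 0.3
((s -> q) -> s): 0.3 ≤ 0.4, so result = 1
(((s -> q) -> s) -> s): 1 > 0.4, so result = 0.4
((((s -> q) -> s) -> s) -> s): 0.4 ≤ 0.4, so result = 1
(((((s -> q) -> s) -> s) -> s) -> r): 1 > 0.7, so result = 0.7
((((((s -> q) -> s) -> s) -> s) -> r) -> q): 0.7 > 0.3, so result = 0.3
(((((((s -> q) -> s) -> s) -> s) -> r) -> q) -> p): 0.3 ≤ 0.5, so result = 1
((((((((s -> q) -> s) -> s) -> s) -> r) -> q) -> p) -> r): 1 > 0.7, so result = 0.7
(((((((((s -> q) -> s) -> s) -> s) -> r) -> q) -> p) -> r) -> s): 0.7 > 0.4, so result = 0.4
((((((((((s -> q) -> s) -> s) -> s) -> r) -> q) -> p) -> r) -> s) -> s): 0.4 ≤ 0.4, so result = 1
~q: Gödel ¬ of 0.3 = 0 (operand ≠ 0)
(((((((((((s -> q) -> s) -> s) -> s) -> r) -> q) -> p) -> r) -> s) -> s) -> ~q): 1 > 0, so result = 0
((((((((((((s -> q) -> s) -> s) -> s) -> r) -> q) -> p) -> r) -> s) -> s) -> ~q) -> q): 0 ≤ 0.3, so result = 1
(((((((((((((s -> q) -> s) -> s) -> s) -> r) -> q) -> p) -> r) -> s) -> s) -> ~q) -> q) -> r): 1 > 0.7, so result = 0.7
((((((((((((((s -> q) -> s) -> s) -> s) -> r) -> q) -> p) -> r) -> s) -> s) -> ~q) -> q) -> r) -> s): 0.7 > 0.4, so result = 0.4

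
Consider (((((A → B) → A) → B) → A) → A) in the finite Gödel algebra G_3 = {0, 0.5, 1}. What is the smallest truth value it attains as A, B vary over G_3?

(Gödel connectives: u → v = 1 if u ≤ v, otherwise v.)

0.50

The minimum is attained at A = 0.5, B = 0:
  (A → B): 0.5 > 0, so result = 0
  ((A → B) → A): 0 ≤ 0.5, so result = 1
  (((A → B) → A) → B): 1 > 0, so result = 0
  ((((A → B) → A) → B) → A): 0 ≤ 0.5, so result = 1
  (((((A → B) → A) → B) → A) → A): 1 > 0.5, so result = 0.5
Checking all 9 assignments confirms none give a value below 0.50.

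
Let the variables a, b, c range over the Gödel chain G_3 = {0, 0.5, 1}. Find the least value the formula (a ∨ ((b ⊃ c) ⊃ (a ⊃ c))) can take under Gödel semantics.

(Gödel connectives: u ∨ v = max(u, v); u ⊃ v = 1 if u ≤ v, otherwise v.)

0.50

The minimum is attained at a = 0.5, b = 0, c = 0:
  (b ⊃ c): 0 ≤ 0, so result = 1
  (a ⊃ c): 0.5 > 0, so result = 0
  ((b ⊃ c) ⊃ (a ⊃ c)): 1 > 0, so result = 0
  (a ∨ ((b ⊃ c) ⊃ (a ⊃ c))) = max(0.5, 0) = 0.5
Checking all 27 assignments confirms none give a value below 0.50.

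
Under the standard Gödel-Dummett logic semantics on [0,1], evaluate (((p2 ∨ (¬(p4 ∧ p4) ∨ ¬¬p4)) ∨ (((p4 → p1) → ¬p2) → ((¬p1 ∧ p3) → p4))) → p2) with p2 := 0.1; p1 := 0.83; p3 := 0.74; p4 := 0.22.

(p4 ∧ p4) = min(0.22, 0.22) = 0.22
¬(p4 ∧ p4): Gödel ¬ of 0.22 = 0 (operand ≠ 0)
¬p4: Gödel ¬ of 0.22 = 0 (operand ≠ 0)
¬¬p4: Gödel ¬ of 0 = 1 (operand is 0)
(¬(p4 ∧ p4) ∨ ¬¬p4) = max(0, 1) = 1
(p2 ∨ (¬(p4 ∧ p4) ∨ ¬¬p4)) = max(0.1, 1) = 1
(p4 → p1): 0.22 ≤ 0.83, so result = 1
¬p2: Gödel ¬ of 0.1 = 0 (operand ≠ 0)
((p4 → p1) → ¬p2): 1 > 0, so result = 0
¬p1: Gödel ¬ of 0.83 = 0 (operand ≠ 0)
(¬p1 ∧ p3) = min(0, 0.74) = 0
((¬p1 ∧ p3) → p4): 0 ≤ 0.22, so result = 1
(((p4 → p1) → ¬p2) → ((¬p1 ∧ p3) → p4)): 0 ≤ 1, so result = 1
((p2 ∨ (¬(p4 ∧ p4) ∨ ¬¬p4)) ∨ (((p4 → p1) → ¬p2) → ((¬p1 ∧ p3) → p4))) = max(1, 1) = 1
(((p2 ∨ (¬(p4 ∧ p4) ∨ ¬¬p4)) ∨ (((p4 → p1) → ¬p2) → ((¬p1 ∧ p3) → p4))) → p2): 1 > 0.1, so result = 0.1

0.10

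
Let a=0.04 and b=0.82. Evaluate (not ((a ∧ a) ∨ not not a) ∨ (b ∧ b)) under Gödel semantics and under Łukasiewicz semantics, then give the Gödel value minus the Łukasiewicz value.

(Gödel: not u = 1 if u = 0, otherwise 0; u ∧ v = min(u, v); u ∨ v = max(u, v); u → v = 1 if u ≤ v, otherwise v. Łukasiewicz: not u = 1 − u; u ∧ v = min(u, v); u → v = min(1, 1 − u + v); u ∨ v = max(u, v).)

Gödel evaluation:
  (a ∧ a) = min(0.04, 0.04) = 0.04
  not a: Gödel ¬ of 0.04 = 0 (operand ≠ 0)
  not not a: Gödel ¬ of 0 = 1 (operand is 0)
  ((a ∧ a) ∨ not not a) = max(0.04, 1) = 1
  not ((a ∧ a) ∨ not not a): Gödel ¬ of 1 = 0 (operand ≠ 0)
  (b ∧ b) = min(0.82, 0.82) = 0.82
  (not ((a ∧ a) ∨ not not a) ∨ (b ∧ b)) = max(0, 0.82) = 0.82
  Gödel value = 0.82
Łukasiewicz evaluation:
  (a ∧ a) = min(0.04, 0.04) = 0.04
  not a: Łukasiewicz ¬ gives 1 − 0.04 = 0.96
  not not a: Łukasiewicz ¬ gives 1 − 0.96 = 0.04
  ((a ∧ a) ∨ not not a) = max(0.04, 0.04) = 0.04
  not ((a ∧ a) ∨ not not a): Łukasiewicz ¬ gives 1 − 0.04 = 0.96
  (b ∧ b) = min(0.82, 0.82) = 0.82
  (not ((a ∧ a) ∨ not not a) ∨ (b ∧ b)) = max(0.96, 0.82) = 0.96
  Łukasiewicz value = 0.96
Difference: 0.82 − 0.96 = -0.14

-0.14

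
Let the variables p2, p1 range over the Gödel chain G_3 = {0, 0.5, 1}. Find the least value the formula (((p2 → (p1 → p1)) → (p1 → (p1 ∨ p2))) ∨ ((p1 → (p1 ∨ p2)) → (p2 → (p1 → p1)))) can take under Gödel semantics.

1.00

Every assignment gives 1. For instance at p2 = 0, p1 = 0:
  (p1 → p1): 0 ≤ 0, so result = 1
  (p2 → (p1 → p1)): 0 ≤ 1, so result = 1
  (p1 ∨ p2) = max(0, 0) = 0
  (p1 → (p1 ∨ p2)): 0 ≤ 0, so result = 1
  ((p2 → (p1 → p1)) → (p1 → (p1 ∨ p2))): 1 ≤ 1, so result = 1
  (p1 ∨ p2) = max(0, 0) = 0
  (p1 → (p1 ∨ p2)): 0 ≤ 0, so result = 1
  (p1 → p1): 0 ≤ 0, so result = 1
  (p2 → (p1 → p1)): 0 ≤ 1, so result = 1
  ((p1 → (p1 ∨ p2)) → (p2 → (p1 → p1))): 1 ≤ 1, so result = 1
  (((p2 → (p1 → p1)) → (p1 → (p1 ∨ p2))) ∨ ((p1 → (p1 ∨ p2)) → (p2 → (p1 → p1)))) = max(1, 1) = 1
All 9 assignments give value 1 — the formula is a G_3-tautology.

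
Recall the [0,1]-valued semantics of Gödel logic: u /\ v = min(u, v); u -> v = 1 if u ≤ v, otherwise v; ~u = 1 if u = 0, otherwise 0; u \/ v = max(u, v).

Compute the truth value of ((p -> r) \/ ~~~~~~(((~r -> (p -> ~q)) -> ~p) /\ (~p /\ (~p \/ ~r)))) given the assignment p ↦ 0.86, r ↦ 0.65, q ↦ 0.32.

0.65

(p -> r): 0.86 > 0.65, so result = 0.65
~r: Gödel ¬ of 0.65 = 0 (operand ≠ 0)
~q: Gödel ¬ of 0.32 = 0 (operand ≠ 0)
(p -> ~q): 0.86 > 0, so result = 0
(~r -> (p -> ~q)): 0 ≤ 0, so result = 1
~p: Gödel ¬ of 0.86 = 0 (operand ≠ 0)
((~r -> (p -> ~q)) -> ~p): 1 > 0, so result = 0
~p: Gödel ¬ of 0.86 = 0 (operand ≠ 0)
~p: Gödel ¬ of 0.86 = 0 (operand ≠ 0)
~r: Gödel ¬ of 0.65 = 0 (operand ≠ 0)
(~p \/ ~r) = max(0, 0) = 0
(~p /\ (~p \/ ~r)) = min(0, 0) = 0
(((~r -> (p -> ~q)) -> ~p) /\ (~p /\ (~p \/ ~r))) = min(0, 0) = 0
~(((~r -> (p -> ~q)) -> ~p) /\ (~p /\ (~p \/ ~r))): Gödel ¬ of 0 = 1 (operand is 0)
~~(((~r -> (p -> ~q)) -> ~p) /\ (~p /\ (~p \/ ~r))): Gödel ¬ of 1 = 0 (operand ≠ 0)
~~~(((~r -> (p -> ~q)) -> ~p) /\ (~p /\ (~p \/ ~r))): Gödel ¬ of 0 = 1 (operand is 0)
~~~~(((~r -> (p -> ~q)) -> ~p) /\ (~p /\ (~p \/ ~r))): Gödel ¬ of 1 = 0 (operand ≠ 0)
~~~~~(((~r -> (p -> ~q)) -> ~p) /\ (~p /\ (~p \/ ~r))): Gödel ¬ of 0 = 1 (operand is 0)
~~~~~~(((~r -> (p -> ~q)) -> ~p) /\ (~p /\ (~p \/ ~r))): Gödel ¬ of 1 = 0 (operand ≠ 0)
((p -> r) \/ ~~~~~~(((~r -> (p -> ~q)) -> ~p) /\ (~p /\ (~p \/ ~r)))) = max(0.65, 0) = 0.65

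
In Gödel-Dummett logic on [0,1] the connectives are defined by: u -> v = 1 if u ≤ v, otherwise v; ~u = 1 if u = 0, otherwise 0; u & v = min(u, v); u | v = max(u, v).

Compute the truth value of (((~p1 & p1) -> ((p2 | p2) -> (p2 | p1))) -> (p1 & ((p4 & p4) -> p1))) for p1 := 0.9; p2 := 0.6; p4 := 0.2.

~p1: Gödel ¬ of 0.9 = 0 (operand ≠ 0)
(~p1 & p1) = min(0, 0.9) = 0
(p2 | p2) = max(0.6, 0.6) = 0.6
(p2 | p1) = max(0.6, 0.9) = 0.9
((p2 | p2) -> (p2 | p1)): 0.6 ≤ 0.9, so result = 1
((~p1 & p1) -> ((p2 | p2) -> (p2 | p1))): 0 ≤ 1, so result = 1
(p4 & p4) = min(0.2, 0.2) = 0.2
((p4 & p4) -> p1): 0.2 ≤ 0.9, so result = 1
(p1 & ((p4 & p4) -> p1)) = min(0.9, 1) = 0.9
(((~p1 & p1) -> ((p2 | p2) -> (p2 | p1))) -> (p1 & ((p4 & p4) -> p1))): 1 > 0.9, so result = 0.9

0.90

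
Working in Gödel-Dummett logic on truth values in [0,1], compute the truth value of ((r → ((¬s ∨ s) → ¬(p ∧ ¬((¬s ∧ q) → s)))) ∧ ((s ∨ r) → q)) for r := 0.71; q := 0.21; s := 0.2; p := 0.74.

0.21

¬s: Gödel ¬ of 0.2 = 0 (operand ≠ 0)
(¬s ∨ s) = max(0, 0.2) = 0.2
¬s: Gödel ¬ of 0.2 = 0 (operand ≠ 0)
(¬s ∧ q) = min(0, 0.21) = 0
((¬s ∧ q) → s): 0 ≤ 0.2, so result = 1
¬((¬s ∧ q) → s): Gödel ¬ of 1 = 0 (operand ≠ 0)
(p ∧ ¬((¬s ∧ q) → s)) = min(0.74, 0) = 0
¬(p ∧ ¬((¬s ∧ q) → s)): Gödel ¬ of 0 = 1 (operand is 0)
((¬s ∨ s) → ¬(p ∧ ¬((¬s ∧ q) → s))): 0.2 ≤ 1, so result = 1
(r → ((¬s ∨ s) → ¬(p ∧ ¬((¬s ∧ q) → s)))): 0.71 ≤ 1, so result = 1
(s ∨ r) = max(0.2, 0.71) = 0.71
((s ∨ r) → q): 0.71 > 0.21, so result = 0.21
((r → ((¬s ∨ s) → ¬(p ∧ ¬((¬s ∧ q) → s)))) ∧ ((s ∨ r) → q)) = min(1, 0.21) = 0.21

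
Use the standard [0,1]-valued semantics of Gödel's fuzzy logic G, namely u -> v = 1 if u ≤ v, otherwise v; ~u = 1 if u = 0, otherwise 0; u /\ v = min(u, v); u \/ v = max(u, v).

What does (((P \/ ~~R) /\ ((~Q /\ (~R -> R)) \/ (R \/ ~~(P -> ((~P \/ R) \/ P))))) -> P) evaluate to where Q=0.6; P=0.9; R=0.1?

~R: Gödel ¬ of 0.1 = 0 (operand ≠ 0)
~~R: Gödel ¬ of 0 = 1 (operand is 0)
(P \/ ~~R) = max(0.9, 1) = 1
~Q: Gödel ¬ of 0.6 = 0 (operand ≠ 0)
~R: Gödel ¬ of 0.1 = 0 (operand ≠ 0)
(~R -> R): 0 ≤ 0.1, so result = 1
(~Q /\ (~R -> R)) = min(0, 1) = 0
~P: Gödel ¬ of 0.9 = 0 (operand ≠ 0)
(~P \/ R) = max(0, 0.1) = 0.1
((~P \/ R) \/ P) = max(0.1, 0.9) = 0.9
(P -> ((~P \/ R) \/ P)): 0.9 ≤ 0.9, so result = 1
~(P -> ((~P \/ R) \/ P)): Gödel ¬ of 1 = 0 (operand ≠ 0)
~~(P -> ((~P \/ R) \/ P)): Gödel ¬ of 0 = 1 (operand is 0)
(R \/ ~~(P -> ((~P \/ R) \/ P))) = max(0.1, 1) = 1
((~Q /\ (~R -> R)) \/ (R \/ ~~(P -> ((~P \/ R) \/ P)))) = max(0, 1) = 1
((P \/ ~~R) /\ ((~Q /\ (~R -> R)) \/ (R \/ ~~(P -> ((~P \/ R) \/ P))))) = min(1, 1) = 1
(((P \/ ~~R) /\ ((~Q /\ (~R -> R)) \/ (R \/ ~~(P -> ((~P \/ R) \/ P))))) -> P): 1 > 0.9, so result = 0.9

0.90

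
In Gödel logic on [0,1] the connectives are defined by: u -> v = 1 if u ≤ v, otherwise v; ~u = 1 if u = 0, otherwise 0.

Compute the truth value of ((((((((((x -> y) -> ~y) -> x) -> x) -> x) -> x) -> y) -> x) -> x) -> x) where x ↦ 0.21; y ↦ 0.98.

0.21

(x -> y): 0.21 ≤ 0.98, so result = 1
~y: Gödel ¬ of 0.98 = 0 (operand ≠ 0)
((x -> y) -> ~y): 1 > 0, so result = 0
(((x -> y) -> ~y) -> x): 0 ≤ 0.21, so result = 1
((((x -> y) -> ~y) -> x) -> x): 1 > 0.21, so result = 0.21
(((((x -> y) -> ~y) -> x) -> x) -> x): 0.21 ≤ 0.21, so result = 1
((((((x -> y) -> ~y) -> x) -> x) -> x) -> x): 1 > 0.21, so result = 0.21
(((((((x -> y) -> ~y) -> x) -> x) -> x) -> x) -> y): 0.21 ≤ 0.98, so result = 1
((((((((x -> y) -> ~y) -> x) -> x) -> x) -> x) -> y) -> x): 1 > 0.21, so result = 0.21
(((((((((x -> y) -> ~y) -> x) -> x) -> x) -> x) -> y) -> x) -> x): 0.21 ≤ 0.21, so result = 1
((((((((((x -> y) -> ~y) -> x) -> x) -> x) -> x) -> y) -> x) -> x) -> x): 1 > 0.21, so result = 0.21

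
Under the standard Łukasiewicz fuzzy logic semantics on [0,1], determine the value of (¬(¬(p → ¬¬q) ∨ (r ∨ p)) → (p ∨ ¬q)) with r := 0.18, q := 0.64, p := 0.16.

¬q: Łukasiewicz ¬ gives 1 − 0.64 = 0.36
¬¬q: Łukasiewicz ¬ gives 1 − 0.36 = 0.64
(p → ¬¬q): min(1, 1 − 0.16 + 0.64) = 1
¬(p → ¬¬q): Łukasiewicz ¬ gives 1 − 1 = 0
(r ∨ p) = max(0.18, 0.16) = 0.18
(¬(p → ¬¬q) ∨ (r ∨ p)) = max(0, 0.18) = 0.18
¬(¬(p → ¬¬q) ∨ (r ∨ p)): Łukasiewicz ¬ gives 1 − 0.18 = 0.82
¬q: Łukasiewicz ¬ gives 1 − 0.64 = 0.36
(p ∨ ¬q) = max(0.16, 0.36) = 0.36
(¬(¬(p → ¬¬q) ∨ (r ∨ p)) → (p ∨ ¬q)): min(1, 1 − 0.82 + 0.36) = 0.54

0.54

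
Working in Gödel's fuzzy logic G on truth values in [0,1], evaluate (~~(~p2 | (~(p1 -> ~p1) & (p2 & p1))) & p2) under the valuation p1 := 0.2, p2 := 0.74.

~p2: Gödel ¬ of 0.74 = 0 (operand ≠ 0)
~p1: Gödel ¬ of 0.2 = 0 (operand ≠ 0)
(p1 -> ~p1): 0.2 > 0, so result = 0
~(p1 -> ~p1): Gödel ¬ of 0 = 1 (operand is 0)
(p2 & p1) = min(0.74, 0.2) = 0.2
(~(p1 -> ~p1) & (p2 & p1)) = min(1, 0.2) = 0.2
(~p2 | (~(p1 -> ~p1) & (p2 & p1))) = max(0, 0.2) = 0.2
~(~p2 | (~(p1 -> ~p1) & (p2 & p1))): Gödel ¬ of 0.2 = 0 (operand ≠ 0)
~~(~p2 | (~(p1 -> ~p1) & (p2 & p1))): Gödel ¬ of 0 = 1 (operand is 0)
(~~(~p2 | (~(p1 -> ~p1) & (p2 & p1))) & p2) = min(1, 0.74) = 0.74

0.74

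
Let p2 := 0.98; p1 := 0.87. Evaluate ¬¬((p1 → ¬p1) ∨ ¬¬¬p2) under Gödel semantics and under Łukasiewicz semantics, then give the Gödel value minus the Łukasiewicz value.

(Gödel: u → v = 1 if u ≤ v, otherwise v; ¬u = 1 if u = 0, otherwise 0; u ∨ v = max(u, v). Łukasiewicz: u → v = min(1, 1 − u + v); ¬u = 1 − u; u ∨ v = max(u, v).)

Gödel evaluation:
  ¬p1: Gödel ¬ of 0.87 = 0 (operand ≠ 0)
  (p1 → ¬p1): 0.87 > 0, so result = 0
  ¬p2: Gödel ¬ of 0.98 = 0 (operand ≠ 0)
  ¬¬p2: Gödel ¬ of 0 = 1 (operand is 0)
  ¬¬¬p2: Gödel ¬ of 1 = 0 (operand ≠ 0)
  ((p1 → ¬p1) ∨ ¬¬¬p2) = max(0, 0) = 0
  ¬((p1 → ¬p1) ∨ ¬¬¬p2): Gödel ¬ of 0 = 1 (operand is 0)
  ¬¬((p1 → ¬p1) ∨ ¬¬¬p2): Gödel ¬ of 1 = 0 (operand ≠ 0)
  Gödel value = 0
Łukasiewicz evaluation:
  ¬p1: Łukasiewicz ¬ gives 1 − 0.87 = 0.13
  (p1 → ¬p1): min(1, 1 − 0.87 + 0.13) = 0.26
  ¬p2: Łukasiewicz ¬ gives 1 − 0.98 = 0.02
  ¬¬p2: Łukasiewicz ¬ gives 1 − 0.02 = 0.98
  ¬¬¬p2: Łukasiewicz ¬ gives 1 − 0.98 = 0.02
  ((p1 → ¬p1) ∨ ¬¬¬p2) = max(0.26, 0.02) = 0.26
  ¬((p1 → ¬p1) ∨ ¬¬¬p2): Łukasiewicz ¬ gives 1 − 0.26 = 0.74
  ¬¬((p1 → ¬p1) ∨ ¬¬¬p2): Łukasiewicz ¬ gives 1 − 0.74 = 0.26
  Łukasiewicz value = 0.26
Difference: 0 − 0.26 = -0.26

-0.26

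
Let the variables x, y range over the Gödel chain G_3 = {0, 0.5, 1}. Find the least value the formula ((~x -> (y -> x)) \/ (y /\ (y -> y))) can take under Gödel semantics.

0.50

The minimum is attained at x = 0, y = 0.5:
  ~x: Gödel ¬ of 0 = 1 (operand is 0)
  (y -> x): 0.5 > 0, so result = 0
  (~x -> (y -> x)): 1 > 0, so result = 0
  (y -> y): 0.5 ≤ 0.5, so result = 1
  (y /\ (y -> y)) = min(0.5, 1) = 0.5
  ((~x -> (y -> x)) \/ (y /\ (y -> y))) = max(0, 0.5) = 0.5
Checking all 9 assignments confirms none give a value below 0.50.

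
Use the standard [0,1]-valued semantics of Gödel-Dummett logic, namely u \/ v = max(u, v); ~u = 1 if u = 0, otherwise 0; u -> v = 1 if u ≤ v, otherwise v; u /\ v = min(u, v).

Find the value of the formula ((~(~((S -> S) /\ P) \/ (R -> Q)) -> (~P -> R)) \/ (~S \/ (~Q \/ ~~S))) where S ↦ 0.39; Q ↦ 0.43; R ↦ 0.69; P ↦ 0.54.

1.00

(S -> S): 0.39 ≤ 0.39, so result = 1
((S -> S) /\ P) = min(1, 0.54) = 0.54
~((S -> S) /\ P): Gödel ¬ of 0.54 = 0 (operand ≠ 0)
(R -> Q): 0.69 > 0.43, so result = 0.43
(~((S -> S) /\ P) \/ (R -> Q)) = max(0, 0.43) = 0.43
~(~((S -> S) /\ P) \/ (R -> Q)): Gödel ¬ of 0.43 = 0 (operand ≠ 0)
~P: Gödel ¬ of 0.54 = 0 (operand ≠ 0)
(~P -> R): 0 ≤ 0.69, so result = 1
(~(~((S -> S) /\ P) \/ (R -> Q)) -> (~P -> R)): 0 ≤ 1, so result = 1
~S: Gödel ¬ of 0.39 = 0 (operand ≠ 0)
~Q: Gödel ¬ of 0.43 = 0 (operand ≠ 0)
~S: Gödel ¬ of 0.39 = 0 (operand ≠ 0)
~~S: Gödel ¬ of 0 = 1 (operand is 0)
(~Q \/ ~~S) = max(0, 1) = 1
(~S \/ (~Q \/ ~~S)) = max(0, 1) = 1
((~(~((S -> S) /\ P) \/ (R -> Q)) -> (~P -> R)) \/ (~S \/ (~Q \/ ~~S))) = max(1, 1) = 1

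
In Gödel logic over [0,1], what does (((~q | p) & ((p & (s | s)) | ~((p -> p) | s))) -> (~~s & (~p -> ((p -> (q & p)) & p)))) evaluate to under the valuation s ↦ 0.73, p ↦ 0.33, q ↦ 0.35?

1.00

~q: Gödel ¬ of 0.35 = 0 (operand ≠ 0)
(~q | p) = max(0, 0.33) = 0.33
(s | s) = max(0.73, 0.73) = 0.73
(p & (s | s)) = min(0.33, 0.73) = 0.33
(p -> p): 0.33 ≤ 0.33, so result = 1
((p -> p) | s) = max(1, 0.73) = 1
~((p -> p) | s): Gödel ¬ of 1 = 0 (operand ≠ 0)
((p & (s | s)) | ~((p -> p) | s)) = max(0.33, 0) = 0.33
((~q | p) & ((p & (s | s)) | ~((p -> p) | s))) = min(0.33, 0.33) = 0.33
~s: Gödel ¬ of 0.73 = 0 (operand ≠ 0)
~~s: Gödel ¬ of 0 = 1 (operand is 0)
~p: Gödel ¬ of 0.33 = 0 (operand ≠ 0)
(q & p) = min(0.35, 0.33) = 0.33
(p -> (q & p)): 0.33 ≤ 0.33, so result = 1
((p -> (q & p)) & p) = min(1, 0.33) = 0.33
(~p -> ((p -> (q & p)) & p)): 0 ≤ 0.33, so result = 1
(~~s & (~p -> ((p -> (q & p)) & p))) = min(1, 1) = 1
(((~q | p) & ((p & (s | s)) | ~((p -> p) | s))) -> (~~s & (~p -> ((p -> (q & p)) & p)))): 0.33 ≤ 1, so result = 1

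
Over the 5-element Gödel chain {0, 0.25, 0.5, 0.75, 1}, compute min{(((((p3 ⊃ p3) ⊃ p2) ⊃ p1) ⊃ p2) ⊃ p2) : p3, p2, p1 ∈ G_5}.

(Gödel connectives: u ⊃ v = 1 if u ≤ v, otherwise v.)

0.25

The minimum is attained at p3 = 0, p2 = 0.25, p1 = 0:
  (p3 ⊃ p3): 0 ≤ 0, so result = 1
  ((p3 ⊃ p3) ⊃ p2): 1 > 0.25, so result = 0.25
  (((p3 ⊃ p3) ⊃ p2) ⊃ p1): 0.25 > 0, so result = 0
  ((((p3 ⊃ p3) ⊃ p2) ⊃ p1) ⊃ p2): 0 ≤ 0.25, so result = 1
  (((((p3 ⊃ p3) ⊃ p2) ⊃ p1) ⊃ p2) ⊃ p2): 1 > 0.25, so result = 0.25
Checking all 125 assignments confirms none give a value below 0.25.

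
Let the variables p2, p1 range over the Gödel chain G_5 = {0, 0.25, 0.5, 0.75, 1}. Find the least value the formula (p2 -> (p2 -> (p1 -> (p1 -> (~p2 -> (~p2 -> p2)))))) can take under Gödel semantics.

1.00

Every assignment gives 1. For instance at p2 = 0, p1 = 0:
  ~p2: Gödel ¬ of 0 = 1 (operand is 0)
  ~p2: Gödel ¬ of 0 = 1 (operand is 0)
  (~p2 -> p2): 1 > 0, so result = 0
  (~p2 -> (~p2 -> p2)): 1 > 0, so result = 0
  (p1 -> (~p2 -> (~p2 -> p2))): 0 ≤ 0, so result = 1
  (p1 -> (p1 -> (~p2 -> (~p2 -> p2)))): 0 ≤ 1, so result = 1
  (p2 -> (p1 -> (p1 -> (~p2 -> (~p2 -> p2))))): 0 ≤ 1, so result = 1
  (p2 -> (p2 -> (p1 -> (p1 -> (~p2 -> (~p2 -> p2)))))): 0 ≤ 1, so result = 1
All 25 assignments give value 1 — the formula is a G_5-tautology.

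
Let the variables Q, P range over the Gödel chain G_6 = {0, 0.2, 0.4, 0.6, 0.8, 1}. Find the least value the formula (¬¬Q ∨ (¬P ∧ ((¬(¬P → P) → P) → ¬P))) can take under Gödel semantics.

0.00

The minimum is attained at Q = 0, P = 0.2:
  ¬Q: Gödel ¬ of 0 = 1 (operand is 0)
  ¬¬Q: Gödel ¬ of 1 = 0 (operand ≠ 0)
  ¬P: Gödel ¬ of 0.2 = 0 (operand ≠ 0)
  ¬P: Gödel ¬ of 0.2 = 0 (operand ≠ 0)
  (¬P → P): 0 ≤ 0.2, so result = 1
  ¬(¬P → P): Gödel ¬ of 1 = 0 (operand ≠ 0)
  (¬(¬P → P) → P): 0 ≤ 0.2, so result = 1
  ¬P: Gödel ¬ of 0.2 = 0 (operand ≠ 0)
  ((¬(¬P → P) → P) → ¬P): 1 > 0, so result = 0
  (¬P ∧ ((¬(¬P → P) → P) → ¬P)) = min(0, 0) = 0
  (¬¬Q ∨ (¬P ∧ ((¬(¬P → P) → P) → ¬P))) = max(0, 0) = 0
Checking all 36 assignments confirms none give a value below 0.00.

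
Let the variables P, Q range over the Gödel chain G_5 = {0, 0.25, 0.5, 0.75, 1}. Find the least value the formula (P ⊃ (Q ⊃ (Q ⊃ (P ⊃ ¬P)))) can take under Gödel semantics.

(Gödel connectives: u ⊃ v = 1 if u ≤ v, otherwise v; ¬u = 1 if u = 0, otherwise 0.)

The minimum is attained at P = 0.25, Q = 0.25:
  ¬P: Gödel ¬ of 0.25 = 0 (operand ≠ 0)
  (P ⊃ ¬P): 0.25 > 0, so result = 0
  (Q ⊃ (P ⊃ ¬P)): 0.25 > 0, so result = 0
  (Q ⊃ (Q ⊃ (P ⊃ ¬P))): 0.25 > 0, so result = 0
  (P ⊃ (Q ⊃ (Q ⊃ (P ⊃ ¬P)))): 0.25 > 0, so result = 0
Checking all 25 assignments confirms none give a value below 0.00.

0.00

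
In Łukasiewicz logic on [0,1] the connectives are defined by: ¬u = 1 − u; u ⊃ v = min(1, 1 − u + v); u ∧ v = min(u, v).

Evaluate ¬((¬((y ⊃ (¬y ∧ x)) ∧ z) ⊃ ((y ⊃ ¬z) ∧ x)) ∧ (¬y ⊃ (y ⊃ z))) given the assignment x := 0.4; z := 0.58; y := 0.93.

0.46

¬y: Łukasiewicz ¬ gives 1 − 0.93 = 0.07
(¬y ∧ x) = min(0.07, 0.4) = 0.07
(y ⊃ (¬y ∧ x)): min(1, 1 − 0.93 + 0.07) = 0.14
((y ⊃ (¬y ∧ x)) ∧ z) = min(0.14, 0.58) = 0.14
¬((y ⊃ (¬y ∧ x)) ∧ z): Łukasiewicz ¬ gives 1 − 0.14 = 0.86
¬z: Łukasiewicz ¬ gives 1 − 0.58 = 0.42
(y ⊃ ¬z): min(1, 1 − 0.93 + 0.42) = 0.49
((y ⊃ ¬z) ∧ x) = min(0.49, 0.4) = 0.4
(¬((y ⊃ (¬y ∧ x)) ∧ z) ⊃ ((y ⊃ ¬z) ∧ x)): min(1, 1 − 0.86 + 0.4) = 0.54
¬y: Łukasiewicz ¬ gives 1 − 0.93 = 0.07
(y ⊃ z): min(1, 1 − 0.93 + 0.58) = 0.65
(¬y ⊃ (y ⊃ z)): min(1, 1 − 0.07 + 0.65) = 1
((¬((y ⊃ (¬y ∧ x)) ∧ z) ⊃ ((y ⊃ ¬z) ∧ x)) ∧ (¬y ⊃ (y ⊃ z))) = min(0.54, 1) = 0.54
¬((¬((y ⊃ (¬y ∧ x)) ∧ z) ⊃ ((y ⊃ ¬z) ∧ x)) ∧ (¬y ⊃ (y ⊃ z))): Łukasiewicz ¬ gives 1 − 0.54 = 0.46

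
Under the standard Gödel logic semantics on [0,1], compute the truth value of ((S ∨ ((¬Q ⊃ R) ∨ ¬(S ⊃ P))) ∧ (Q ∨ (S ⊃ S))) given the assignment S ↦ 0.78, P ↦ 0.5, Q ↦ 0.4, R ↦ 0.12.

1.00

¬Q: Gödel ¬ of 0.4 = 0 (operand ≠ 0)
(¬Q ⊃ R): 0 ≤ 0.12, so result = 1
(S ⊃ P): 0.78 > 0.5, so result = 0.5
¬(S ⊃ P): Gödel ¬ of 0.5 = 0 (operand ≠ 0)
((¬Q ⊃ R) ∨ ¬(S ⊃ P)) = max(1, 0) = 1
(S ∨ ((¬Q ⊃ R) ∨ ¬(S ⊃ P))) = max(0.78, 1) = 1
(S ⊃ S): 0.78 ≤ 0.78, so result = 1
(Q ∨ (S ⊃ S)) = max(0.4, 1) = 1
((S ∨ ((¬Q ⊃ R) ∨ ¬(S ⊃ P))) ∧ (Q ∨ (S ⊃ S))) = min(1, 1) = 1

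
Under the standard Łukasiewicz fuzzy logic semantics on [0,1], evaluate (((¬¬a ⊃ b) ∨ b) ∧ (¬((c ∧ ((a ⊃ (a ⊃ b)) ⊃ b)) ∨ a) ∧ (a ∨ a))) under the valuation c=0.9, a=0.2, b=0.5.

¬a: Łukasiewicz ¬ gives 1 − 0.2 = 0.8
¬¬a: Łukasiewicz ¬ gives 1 − 0.8 = 0.2
(¬¬a ⊃ b): min(1, 1 − 0.2 + 0.5) = 1
((¬¬a ⊃ b) ∨ b) = max(1, 0.5) = 1
(a ⊃ b): min(1, 1 − 0.2 + 0.5) = 1
(a ⊃ (a ⊃ b)): min(1, 1 − 0.2 + 1) = 1
((a ⊃ (a ⊃ b)) ⊃ b): min(1, 1 − 1 + 0.5) = 0.5
(c ∧ ((a ⊃ (a ⊃ b)) ⊃ b)) = min(0.9, 0.5) = 0.5
((c ∧ ((a ⊃ (a ⊃ b)) ⊃ b)) ∨ a) = max(0.5, 0.2) = 0.5
¬((c ∧ ((a ⊃ (a ⊃ b)) ⊃ b)) ∨ a): Łukasiewicz ¬ gives 1 − 0.5 = 0.5
(a ∨ a) = max(0.2, 0.2) = 0.2
(¬((c ∧ ((a ⊃ (a ⊃ b)) ⊃ b)) ∨ a) ∧ (a ∨ a)) = min(0.5, 0.2) = 0.2
(((¬¬a ⊃ b) ∨ b) ∧ (¬((c ∧ ((a ⊃ (a ⊃ b)) ⊃ b)) ∨ a) ∧ (a ∨ a))) = min(1, 0.2) = 0.2

0.20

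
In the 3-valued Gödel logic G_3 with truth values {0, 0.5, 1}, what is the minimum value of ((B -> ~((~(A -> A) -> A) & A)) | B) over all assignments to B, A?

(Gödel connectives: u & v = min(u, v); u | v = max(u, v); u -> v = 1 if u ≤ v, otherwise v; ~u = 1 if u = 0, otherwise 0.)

0.50

The minimum is attained at B = 0.5, A = 0.5:
  (A -> A): 0.5 ≤ 0.5, so result = 1
  ~(A -> A): Gödel ¬ of 1 = 0 (operand ≠ 0)
  (~(A -> A) -> A): 0 ≤ 0.5, so result = 1
  ((~(A -> A) -> A) & A) = min(1, 0.5) = 0.5
  ~((~(A -> A) -> A) & A): Gödel ¬ of 0.5 = 0 (operand ≠ 0)
  (B -> ~((~(A -> A) -> A) & A)): 0.5 > 0, so result = 0
  ((B -> ~((~(A -> A) -> A) & A)) | B) = max(0, 0.5) = 0.5
Checking all 9 assignments confirms none give a value below 0.50.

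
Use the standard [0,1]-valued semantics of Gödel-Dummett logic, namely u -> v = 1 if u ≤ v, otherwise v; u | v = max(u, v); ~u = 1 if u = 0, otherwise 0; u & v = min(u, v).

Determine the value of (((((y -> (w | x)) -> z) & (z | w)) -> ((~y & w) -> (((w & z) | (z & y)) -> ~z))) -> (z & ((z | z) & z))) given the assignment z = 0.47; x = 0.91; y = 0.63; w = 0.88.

(w | x) = max(0.88, 0.91) = 0.91
(y -> (w | x)): 0.63 ≤ 0.91, so result = 1
((y -> (w | x)) -> z): 1 > 0.47, so result = 0.47
(z | w) = max(0.47, 0.88) = 0.88
(((y -> (w | x)) -> z) & (z | w)) = min(0.47, 0.88) = 0.47
~y: Gödel ¬ of 0.63 = 0 (operand ≠ 0)
(~y & w) = min(0, 0.88) = 0
(w & z) = min(0.88, 0.47) = 0.47
(z & y) = min(0.47, 0.63) = 0.47
((w & z) | (z & y)) = max(0.47, 0.47) = 0.47
~z: Gödel ¬ of 0.47 = 0 (operand ≠ 0)
(((w & z) | (z & y)) -> ~z): 0.47 > 0, so result = 0
((~y & w) -> (((w & z) | (z & y)) -> ~z)): 0 ≤ 0, so result = 1
((((y -> (w | x)) -> z) & (z | w)) -> ((~y & w) -> (((w & z) | (z & y)) -> ~z))): 0.47 ≤ 1, so result = 1
(z | z) = max(0.47, 0.47) = 0.47
((z | z) & z) = min(0.47, 0.47) = 0.47
(z & ((z | z) & z)) = min(0.47, 0.47) = 0.47
(((((y -> (w | x)) -> z) & (z | w)) -> ((~y & w) -> (((w & z) | (z & y)) -> ~z))) -> (z & ((z | z) & z))): 1 > 0.47, so result = 0.47

0.47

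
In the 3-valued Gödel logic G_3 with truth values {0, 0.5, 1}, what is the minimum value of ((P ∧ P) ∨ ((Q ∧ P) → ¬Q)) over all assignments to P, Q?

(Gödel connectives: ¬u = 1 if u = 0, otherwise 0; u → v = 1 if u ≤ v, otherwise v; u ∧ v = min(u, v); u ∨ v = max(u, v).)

0.50

The minimum is attained at P = 0.5, Q = 0.5:
  (P ∧ P) = min(0.5, 0.5) = 0.5
  (Q ∧ P) = min(0.5, 0.5) = 0.5
  ¬Q: Gödel ¬ of 0.5 = 0 (operand ≠ 0)
  ((Q ∧ P) → ¬Q): 0.5 > 0, so result = 0
  ((P ∧ P) ∨ ((Q ∧ P) → ¬Q)) = max(0.5, 0) = 0.5
Checking all 9 assignments confirms none give a value below 0.50.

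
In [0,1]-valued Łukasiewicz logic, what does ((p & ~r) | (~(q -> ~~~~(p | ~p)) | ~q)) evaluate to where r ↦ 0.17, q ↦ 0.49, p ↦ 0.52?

~r: Łukasiewicz ¬ gives 1 − 0.17 = 0.83
(p & ~r) = min(0.52, 0.83) = 0.52
~p: Łukasiewicz ¬ gives 1 − 0.52 = 0.48
(p | ~p) = max(0.52, 0.48) = 0.52
~(p | ~p): Łukasiewicz ¬ gives 1 − 0.52 = 0.48
~~(p | ~p): Łukasiewicz ¬ gives 1 − 0.48 = 0.52
~~~(p | ~p): Łukasiewicz ¬ gives 1 − 0.52 = 0.48
~~~~(p | ~p): Łukasiewicz ¬ gives 1 − 0.48 = 0.52
(q -> ~~~~(p | ~p)): min(1, 1 − 0.49 + 0.52) = 1
~(q -> ~~~~(p | ~p)): Łukasiewicz ¬ gives 1 − 1 = 0
~q: Łukasiewicz ¬ gives 1 − 0.49 = 0.51
(~(q -> ~~~~(p | ~p)) | ~q) = max(0, 0.51) = 0.51
((p & ~r) | (~(q -> ~~~~(p | ~p)) | ~q)) = max(0.52, 0.51) = 0.52

0.52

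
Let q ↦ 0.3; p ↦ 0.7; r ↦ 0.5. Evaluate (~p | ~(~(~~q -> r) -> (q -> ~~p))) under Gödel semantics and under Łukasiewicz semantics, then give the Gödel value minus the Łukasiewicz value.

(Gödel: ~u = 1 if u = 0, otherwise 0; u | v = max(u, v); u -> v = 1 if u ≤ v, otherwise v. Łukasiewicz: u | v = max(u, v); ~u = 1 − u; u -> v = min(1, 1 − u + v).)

Gödel evaluation:
  ~p: Gödel ¬ of 0.7 = 0 (operand ≠ 0)
  ~q: Gödel ¬ of 0.3 = 0 (operand ≠ 0)
  ~~q: Gödel ¬ of 0 = 1 (operand is 0)
  (~~q -> r): 1 > 0.5, so result = 0.5
  ~(~~q -> r): Gödel ¬ of 0.5 = 0 (operand ≠ 0)
  ~p: Gödel ¬ of 0.7 = 0 (operand ≠ 0)
  ~~p: Gödel ¬ of 0 = 1 (operand is 0)
  (q -> ~~p): 0.3 ≤ 1, so result = 1
  (~(~~q -> r) -> (q -> ~~p)): 0 ≤ 1, so result = 1
  ~(~(~~q -> r) -> (q -> ~~p)): Gödel ¬ of 1 = 0 (operand ≠ 0)
  (~p | ~(~(~~q -> r) -> (q -> ~~p))) = max(0, 0) = 0
  Gödel value = 0
Łukasiewicz evaluation:
  ~p: Łukasiewicz ¬ gives 1 − 0.7 = 0.3
  ~q: Łukasiewicz ¬ gives 1 − 0.3 = 0.7
  ~~q: Łukasiewicz ¬ gives 1 − 0.7 = 0.3
  (~~q -> r): min(1, 1 − 0.3 + 0.5) = 1
  ~(~~q -> r): Łukasiewicz ¬ gives 1 − 1 = 0
  ~p: Łukasiewicz ¬ gives 1 − 0.7 = 0.3
  ~~p: Łukasiewicz ¬ gives 1 − 0.3 = 0.7
  (q -> ~~p): min(1, 1 − 0.3 + 0.7) = 1
  (~(~~q -> r) -> (q -> ~~p)): min(1, 1 − 0 + 1) = 1
  ~(~(~~q -> r) -> (q -> ~~p)): Łukasiewicz ¬ gives 1 − 1 = 0
  (~p | ~(~(~~q -> r) -> (q -> ~~p))) = max(0.3, 0) = 0.3
  Łukasiewicz value = 0.3
Difference: 0 − 0.3 = -0.30

-0.30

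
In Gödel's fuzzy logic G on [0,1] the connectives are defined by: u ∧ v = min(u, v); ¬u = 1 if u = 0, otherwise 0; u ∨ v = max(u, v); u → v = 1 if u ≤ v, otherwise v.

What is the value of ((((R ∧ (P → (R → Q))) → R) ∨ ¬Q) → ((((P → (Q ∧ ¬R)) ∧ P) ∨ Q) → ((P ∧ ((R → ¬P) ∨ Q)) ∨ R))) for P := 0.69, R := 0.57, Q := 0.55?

(R → Q): 0.57 > 0.55, so result = 0.55
(P → (R → Q)): 0.69 > 0.55, so result = 0.55
(R ∧ (P → (R → Q))) = min(0.57, 0.55) = 0.55
((R ∧ (P → (R → Q))) → R): 0.55 ≤ 0.57, so result = 1
¬Q: Gödel ¬ of 0.55 = 0 (operand ≠ 0)
(((R ∧ (P → (R → Q))) → R) ∨ ¬Q) = max(1, 0) = 1
¬R: Gödel ¬ of 0.57 = 0 (operand ≠ 0)
(Q ∧ ¬R) = min(0.55, 0) = 0
(P → (Q ∧ ¬R)): 0.69 > 0, so result = 0
((P → (Q ∧ ¬R)) ∧ P) = min(0, 0.69) = 0
(((P → (Q ∧ ¬R)) ∧ P) ∨ Q) = max(0, 0.55) = 0.55
¬P: Gödel ¬ of 0.69 = 0 (operand ≠ 0)
(R → ¬P): 0.57 > 0, so result = 0
((R → ¬P) ∨ Q) = max(0, 0.55) = 0.55
(P ∧ ((R → ¬P) ∨ Q)) = min(0.69, 0.55) = 0.55
((P ∧ ((R → ¬P) ∨ Q)) ∨ R) = max(0.55, 0.57) = 0.57
((((P → (Q ∧ ¬R)) ∧ P) ∨ Q) → ((P ∧ ((R → ¬P) ∨ Q)) ∨ R)): 0.55 ≤ 0.57, so result = 1
((((R ∧ (P → (R → Q))) → R) ∨ ¬Q) → ((((P → (Q ∧ ¬R)) ∧ P) ∨ Q) → ((P ∧ ((R → ¬P) ∨ Q)) ∨ R))): 1 ≤ 1, so result = 1

1.00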